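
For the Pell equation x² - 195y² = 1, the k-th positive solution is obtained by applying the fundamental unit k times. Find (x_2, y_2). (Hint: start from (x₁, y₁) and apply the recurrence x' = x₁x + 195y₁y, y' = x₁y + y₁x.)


Step 1: Find the fundamental solution (x₁, y₁) of x² - 195y² = 1.
  Expand √195 as a continued fraction. a₀ = ⌊√195⌋ = 13; iterate m_{k+1} = d_k·a_k − m_k, d_{k+1} = (195 − m_{k+1}²)/d_k, a_{k+1} = ⌊(a₀ + m_{k+1})/d_{k+1}⌋ (starting m₀ = 0, d₀ = 1), with convergents p_k = a_k·p_{k-1} + p_{k-2}, q_k = a_k·q_{k-1} + q_{k-2} (p₋₁ = 1, q₋₁ = 0):
  k = 0: a₀ = 13; p₀/q₀ = 13/1; p₀² − 195·q₀² = 169 − 195 = -26.
  k = 1: m = 13, d = 26, a = ⌊(13 + 13)/26⌋ = 1; p/q = (1·13 + 1)/(1·1 + 0) = 14/1; p² − 195·q² = 196 − 195 = 1.
  The first convergent with p² − 195·q² = 1 gives the fundamental solution (x₁, y₁) = (14, 1).
Step 2: Apply the recurrence (x_{n+1}, y_{n+1}) = (x₁x_n + 195y₁y_n, x₁y_n + y₁x_n) repeatedly.
  From (x_1, y_1) = (14, 1): x_2 = 14·14 + 195·1·1 = 391; y_2 = 14·1 + 1·14 = 28.
Step 3: Verify x_2² - 195·y_2² = 152881 - 152880 = 1 (should be 1). ✓

(x_1, y_1) = (14, 1); (x_2, y_2) = (391, 28).


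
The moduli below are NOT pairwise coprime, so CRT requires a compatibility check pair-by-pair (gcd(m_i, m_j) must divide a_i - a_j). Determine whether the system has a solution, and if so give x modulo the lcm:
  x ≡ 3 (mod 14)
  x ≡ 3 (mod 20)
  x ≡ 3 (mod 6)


Moduli 14, 20, 6 are not pairwise coprime, so CRT works modulo lcm(m_i) when all pairwise compatibility conditions hold.
Pairwise compatibility: gcd(m_i, m_j) must divide a_i - a_j for every pair.
Merge one congruence at a time:
  Start: x ≡ 3 (mod 14).
  Combine with x ≡ 3 (mod 20): gcd(14, 20) = 2; 3 - 3 = 0, which IS divisible by 2, so compatible.
    Write x = 3 + 14·t and substitute into x ≡ 3 (mod 20): 14·t ≡ 3 − 3 = 0 (mod 20).
    Divide the congruence (and modulus) by g = 2: 7·t ≡ 0 (mod 10).
    The inverse of 7 mod 10 is 3 (since 7·3 = 21 = 2·10 + 1), so t ≡ 3·0 = 0 ≡ 0 (mod 10).
    Then x = 3 + 14·0 = 3, valid modulo lcm(14, 20) = 140: x ≡ 3 (mod 140).
  Combine with x ≡ 3 (mod 6): gcd(140, 6) = 2; 3 - 3 = 0, which IS divisible by 2, so compatible.
    Write x = 3 + 140·t and substitute into x ≡ 3 (mod 6): 140·t ≡ 3 − 3 = 0 (mod 6).
    Divide the congruence (and modulus) by g = 2: 70·t ≡ 0 (mod 3).
    Reduce coefficients mod 3: 1·t ≡ 0 (mod 3).
    So t ≡ 0 (mod 3).
    Then x = 3 + 140·0 = 3, valid modulo lcm(140, 6) = 420: x ≡ 3 (mod 420).
Verify: 3 mod 14 = 3, 3 mod 20 = 3, 3 mod 6 = 3.

x ≡ 3 (mod 420).


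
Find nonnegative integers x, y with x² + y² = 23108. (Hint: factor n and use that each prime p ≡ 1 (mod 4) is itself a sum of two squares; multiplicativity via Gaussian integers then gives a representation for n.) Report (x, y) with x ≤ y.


Step 1: Factor n = 23108 = 2^2 · 53 · 109.
Step 2: Check the mod-4 condition on each prime factor: 2 = 2 (special); 53 ≡ 1 (mod 4), exponent 1; 109 ≡ 1 (mod 4), exponent 1.
All primes ≡ 3 (mod 4) appear to even exponent (or don't appear), so by the two-squares theorem n IS expressible as a sum of two squares.
Step 3: Build a representation. Group n = k² · m with k = 2 and m = 53 · 109 = 5777 (a product of primes ≡ 1 (mod 4)); a representation of m scales to one of n via (k·x)² + (k·y)² = k²(x² + y²). Each prime p ≡ 1 (mod 4) is itself a sum of two squares; find a² by testing p − a² for a perfect square:
  53: 53 − 1² = 52, 53 − 2² = 49 = 7² ⇒ 53 = 2² + 7².
  109: 109 − 1² = 108, 109 − 2² = 105, 109 − 3² = 100 = 10² ⇒ 109 = 3² + 10².
  Combine using the Brahmagupta–Fibonacci identity (a² + b²)(c² + d²) = (ac − bd)² + (ad + bc)² = (ac + bd)² + (ad − bc)²:
  53 · 109 = 5777: from (2² + 7²)(3² + 10²), take (2·3 − 7·10, 2·10 + 7·3) = (6 − 70, 20 + 21) = (-64, 41); dropping signs (only squares matter) gives (64, 41); check 64² + 41² = 4096 + 1681 = 5777 ✓.
  Scale by k = 2: (2·64, 2·41) = (128, 82).
Step 4: Order so x ≤ y and verify: 82² + 128² = 6724 + 16384 = 23108 = n. ✓

n = 23108 = 82² + 128² (one valid representation with x ≤ y).


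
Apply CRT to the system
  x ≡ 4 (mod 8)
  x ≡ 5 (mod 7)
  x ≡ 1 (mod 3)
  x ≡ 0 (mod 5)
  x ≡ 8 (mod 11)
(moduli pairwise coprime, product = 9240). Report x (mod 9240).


Product of moduli M = 8 · 7 · 3 · 5 · 11 = 9240.
Merge one congruence at a time:
  Start: x ≡ 4 (mod 8).
  Combine with x ≡ 5 (mod 7); new modulus lcm = 56.
    Write x = 4 + 8·t and substitute into x ≡ 5 (mod 7): 8·t ≡ 5 − 4 = 1 (mod 7).
    Reduce coefficients mod 7: 1·t ≡ 1 (mod 7).
    So t ≡ 1 (mod 7).
    Then x = 4 + 8·1 = 12, valid modulo lcm(8, 7) = 56: x ≡ 12 (mod 56).
  Combine with x ≡ 1 (mod 3); new modulus lcm = 168.
    Write x = 12 + 56·t and substitute into x ≡ 1 (mod 3): 56·t ≡ 1 − 12 = -11 (mod 3).
    Reduce coefficients mod 3: 2·t ≡ 1 (mod 3).
    The inverse of 2 mod 3 is 2 (since 2·2 = 4 = 1·3 + 1), so t ≡ 2·1 = 2 ≡ 2 (mod 3).
    Then x = 12 + 56·2 = 124, valid modulo lcm(56, 3) = 168: x ≡ 124 (mod 168).
  Combine with x ≡ 0 (mod 5); new modulus lcm = 840.
    Write x = 124 + 168·t and substitute into x ≡ 0 (mod 5): 168·t ≡ 0 − 124 = -124 (mod 5).
    Reduce coefficients mod 5: 3·t ≡ 1 (mod 5).
    The inverse of 3 mod 5 is 2 (since 3·2 = 6 = 1·5 + 1), so t ≡ 2·1 = 2 ≡ 2 (mod 5).
    Then x = 124 + 168·2 = 460, valid modulo lcm(168, 5) = 840: x ≡ 460 (mod 840).
  Combine with x ≡ 8 (mod 11); new modulus lcm = 9240.
    Write x = 460 + 840·t and substitute into x ≡ 8 (mod 11): 840·t ≡ 8 − 460 = -452 (mod 11).
    Reduce coefficients mod 11: 4·t ≡ 10 (mod 11).
    The inverse of 4 mod 11 is 3 (since 4·3 = 12 = 1·11 + 1), so t ≡ 3·10 = 30 ≡ 8 (mod 11).
    Then x = 460 + 840·8 = 7180, valid modulo lcm(840, 11) = 9240: x ≡ 7180 (mod 9240).
Verify against each original: 7180 mod 8 = 4, 7180 mod 7 = 5, 7180 mod 3 = 1, 7180 mod 5 = 0, 7180 mod 11 = 8.

x ≡ 7180 (mod 9240).


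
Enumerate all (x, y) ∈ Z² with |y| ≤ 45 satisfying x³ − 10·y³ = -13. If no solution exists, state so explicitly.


The equation is x³ - 10y³ = -13. For fixed y, x³ = 10·y³ − 13, so a solution requires the RHS to be a perfect cube.
Strategy: iterate y from -45 to 45, compute RHS = 10·y³ − 13, and check whether it is a (positive or negative) perfect cube.
Check small values of y:
  y = 0: RHS = -13 is not a perfect cube.
  y = 1: RHS = -3 is not a perfect cube.
  y = -1: RHS = -23 is not a perfect cube.
  y = 2: RHS = 67 is not a perfect cube.
  y = -2: RHS = -93 is not a perfect cube.
  y = 3: RHS = 257 is not a perfect cube.
  y = -3: RHS = -283 is not a perfect cube.
Continuing the search up to |y| = 45 finds no solutions either.
No (x, y) in the scanned range satisfies the equation.

No integer solutions with |y| ≤ 45.


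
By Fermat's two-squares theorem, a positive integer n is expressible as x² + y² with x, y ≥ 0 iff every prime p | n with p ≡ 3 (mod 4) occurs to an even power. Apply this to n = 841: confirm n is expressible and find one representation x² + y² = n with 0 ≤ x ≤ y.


Step 1: Factor n = 841 = 29^2.
Step 2: Check the mod-4 condition on each prime factor: 29 ≡ 1 (mod 4), exponent 2.
All primes ≡ 3 (mod 4) appear to even exponent (or don't appear), so by the two-squares theorem n IS expressible as a sum of two squares.
Step 3: Build a representation. Here n = 29 · 29 is a product of primes ≡ 1 (mod 4). Each prime p ≡ 1 (mod 4) is itself a sum of two squares; find a² by testing p − a² for a perfect square:
  29: 29 − 1² = 28, 29 − 2² = 25 = 5² ⇒ 29 = 2² + 5².
  Combine using the Brahmagupta–Fibonacci identity (a² + b²)(c² + d²) = (ac − bd)² + (ad + bc)² = (ac + bd)² + (ad − bc)²:
  29 · 29 = 841: from (2² + 5²)(2² + 5²), take (2·2 − 5·5, 2·5 + 5·2) = (4 − 25, 10 + 10) = (-21, 20); dropping signs (only squares matter) gives (21, 20); check 21² + 20² = 441 + 400 = 841 ✓.
Step 4: Order so x ≤ y and verify: 20² + 21² = 400 + 441 = 841 = n. ✓

n = 841 = 20² + 21² (one valid representation with x ≤ y).


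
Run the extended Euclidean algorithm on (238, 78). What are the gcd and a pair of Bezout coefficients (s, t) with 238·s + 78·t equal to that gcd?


Euclidean algorithm on (238, 78) — divide until remainder is 0:
  238 = 3 · 78 + 4
  78 = 19 · 4 + 2
  4 = 2 · 2 + 0
gcd(238, 78) = 2.
Track Bezout coefficients alongside the remainders: start with r₀ = 238 = a·1 + b·0 (s = 1, t = 0) and r₁ = 78 = a·0 + b·1 (s = 0, t = 1); each new remainder r_{k+1} = r_{k-1} − q_k·r_k inherits s_{k+1} = s_{k-1} − q_k·s_k, t_{k+1} = t_{k-1} − q_k·t_k, so r_k = a·s_k + b·t_k at every step:
  q = 3: r = 4, s = 1 − 3·0 = 1, t = 0 − 3·1 = -3  (check: 238·1 + 78·(-3) = 4)
  q = 19: r = 2, s = 0 − 19·1 = -19, t = 1 − 19·(-3) = 58  (check: 238·(-19) + 78·58 = 2)
The row with r = 2 (the gcd) gives the Bezout coefficients s = -19, t = 58.
Result: 238 · (-19) + 78 · (58) = 2.

gcd(238, 78) = 2; s = -19, t = 58 (check: 238·(-19) + 78·58 = 2).


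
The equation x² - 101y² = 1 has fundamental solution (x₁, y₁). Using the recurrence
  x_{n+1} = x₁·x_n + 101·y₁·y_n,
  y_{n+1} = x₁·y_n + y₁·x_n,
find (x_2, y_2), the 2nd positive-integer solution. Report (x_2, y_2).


Step 1: Find the fundamental solution (x₁, y₁) of x² - 101y² = 1.
  Expand √101 as a continued fraction. a₀ = ⌊√101⌋ = 10; iterate m_{k+1} = d_k·a_k − m_k, d_{k+1} = (101 − m_{k+1}²)/d_k, a_{k+1} = ⌊(a₀ + m_{k+1})/d_{k+1}⌋ (starting m₀ = 0, d₀ = 1), with convergents p_k = a_k·p_{k-1} + p_{k-2}, q_k = a_k·q_{k-1} + q_{k-2} (p₋₁ = 1, q₋₁ = 0):
  k = 0: a₀ = 10; p₀/q₀ = 10/1; p₀² − 101·q₀² = 100 − 101 = -1.
  k = 1: m = 10, d = 1, a = ⌊(10 + 10)/1⌋ = 20; p/q = (20·10 + 1)/(20·1 + 0) = 201/20; p² − 101·q² = 40401 − 40400 = 1.
  The first convergent with p² − 101·q² = 1 gives the fundamental solution (x₁, y₁) = (201, 20).
Step 2: Apply the recurrence (x_{n+1}, y_{n+1}) = (x₁x_n + 101y₁y_n, x₁y_n + y₁x_n) repeatedly.
  From (x_1, y_1) = (201, 20): x_2 = 201·201 + 101·20·20 = 80801; y_2 = 201·20 + 20·201 = 8040.
Step 3: Verify x_2² - 101·y_2² = 6528801601 - 6528801600 = 1 (should be 1). ✓

(x_1, y_1) = (201, 20); (x_2, y_2) = (80801, 8040).


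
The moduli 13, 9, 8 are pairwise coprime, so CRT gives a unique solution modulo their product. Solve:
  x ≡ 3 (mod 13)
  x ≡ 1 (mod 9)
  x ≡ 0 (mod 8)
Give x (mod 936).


Moduli 13, 9, 8 are pairwise coprime; by CRT there is a unique solution modulo M = 13 · 9 · 8 = 936.
Solve pairwise, accumulating the modulus:
  Start with x ≡ 3 (mod 13).
  Combine with x ≡ 1 (mod 9): since gcd(13, 9) = 1, we get a unique residue mod 117.
    Write x = 3 + 13·t and substitute into x ≡ 1 (mod 9): 13·t ≡ 1 − 3 = -2 (mod 9).
    Reduce coefficients mod 9: 4·t ≡ 7 (mod 9).
    The inverse of 4 mod 9 is 7 (since 4·7 = 28 = 3·9 + 1), so t ≡ 7·7 = 49 ≡ 4 (mod 9).
    Then x = 3 + 13·4 = 55, valid modulo lcm(13, 9) = 117: x ≡ 55 (mod 117).
  Combine with x ≡ 0 (mod 8): since gcd(117, 8) = 1, we get a unique residue mod 936.
    Write x = 55 + 117·t and substitute into x ≡ 0 (mod 8): 117·t ≡ 0 − 55 = -55 (mod 8).
    Reduce coefficients mod 8: 5·t ≡ 1 (mod 8).
    The inverse of 5 mod 8 is 5 (since 5·5 = 25 = 3·8 + 1), so t ≡ 5·1 = 5 ≡ 5 (mod 8).
    Then x = 55 + 117·5 = 640, valid modulo lcm(117, 8) = 936: x ≡ 640 (mod 936).
Verify: 640 mod 13 = 3 ✓, 640 mod 9 = 1 ✓, 640 mod 8 = 0 ✓.

x ≡ 640 (mod 936).


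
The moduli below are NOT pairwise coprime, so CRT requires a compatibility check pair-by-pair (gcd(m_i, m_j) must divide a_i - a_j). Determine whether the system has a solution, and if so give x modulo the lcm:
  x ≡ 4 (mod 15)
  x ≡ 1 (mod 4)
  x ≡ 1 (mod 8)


Moduli 15, 4, 8 are not pairwise coprime, so CRT works modulo lcm(m_i) when all pairwise compatibility conditions hold.
Pairwise compatibility: gcd(m_i, m_j) must divide a_i - a_j for every pair.
Merge one congruence at a time:
  Start: x ≡ 4 (mod 15).
  Combine with x ≡ 1 (mod 4): gcd(15, 4) = 1; 1 - 4 = -3, which IS divisible by 1, so compatible.
    Write x = 4 + 15·t and substitute into x ≡ 1 (mod 4): 15·t ≡ 1 − 4 = -3 (mod 4).
    Reduce coefficients mod 4: 3·t ≡ 1 (mod 4).
    The inverse of 3 mod 4 is 3 (since 3·3 = 9 = 2·4 + 1), so t ≡ 3·1 = 3 ≡ 3 (mod 4).
    Then x = 4 + 15·3 = 49, valid modulo lcm(15, 4) = 60: x ≡ 49 (mod 60).
  Combine with x ≡ 1 (mod 8): gcd(60, 8) = 4; 1 - 49 = -48, which IS divisible by 4, so compatible.
    Write x = 49 + 60·t and substitute into x ≡ 1 (mod 8): 60·t ≡ 1 − 49 = -48 (mod 8).
    Divide the congruence (and modulus) by g = 4: 15·t ≡ -12 (mod 2).
    Reduce coefficients mod 2: 1·t ≡ 0 (mod 2).
    So t ≡ 0 (mod 2).
    Then x = 49 + 60·0 = 49, valid modulo lcm(60, 8) = 120: x ≡ 49 (mod 120).
Verify: 49 mod 15 = 4, 49 mod 4 = 1, 49 mod 8 = 1.

x ≡ 49 (mod 120).


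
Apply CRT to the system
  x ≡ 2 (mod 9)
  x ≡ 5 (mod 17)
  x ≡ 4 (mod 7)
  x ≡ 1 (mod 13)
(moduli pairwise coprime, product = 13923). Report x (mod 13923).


Product of moduli M = 9 · 17 · 7 · 13 = 13923.
Merge one congruence at a time:
  Start: x ≡ 2 (mod 9).
  Combine with x ≡ 5 (mod 17); new modulus lcm = 153.
    Write x = 2 + 9·t and substitute into x ≡ 5 (mod 17): 9·t ≡ 5 − 2 = 3 (mod 17).
    The inverse of 9 mod 17 is 2 (since 9·2 = 18 = 1·17 + 1), so t ≡ 2·3 = 6 ≡ 6 (mod 17).
    Then x = 2 + 9·6 = 56, valid modulo lcm(9, 17) = 153: x ≡ 56 (mod 153).
  Combine with x ≡ 4 (mod 7); new modulus lcm = 1071.
    Write x = 56 + 153·t and substitute into x ≡ 4 (mod 7): 153·t ≡ 4 − 56 = -52 (mod 7).
    Reduce coefficients mod 7: 6·t ≡ 4 (mod 7).
    The inverse of 6 mod 7 is 6 (since 6·6 = 36 = 5·7 + 1), so t ≡ 6·4 = 24 ≡ 3 (mod 7).
    Then x = 56 + 153·3 = 515, valid modulo lcm(153, 7) = 1071: x ≡ 515 (mod 1071).
  Combine with x ≡ 1 (mod 13); new modulus lcm = 13923.
    Write x = 515 + 1071·t and substitute into x ≡ 1 (mod 13): 1071·t ≡ 1 − 515 = -514 (mod 13).
    Reduce coefficients mod 13: 5·t ≡ 6 (mod 13).
    The inverse of 5 mod 13 is 8 (since 5·8 = 40 = 3·13 + 1), so t ≡ 8·6 = 48 ≡ 9 (mod 13).
    Then x = 515 + 1071·9 = 10154, valid modulo lcm(1071, 13) = 13923: x ≡ 10154 (mod 13923).
Verify against each original: 10154 mod 9 = 2, 10154 mod 17 = 5, 10154 mod 7 = 4, 10154 mod 13 = 1.

x ≡ 10154 (mod 13923).


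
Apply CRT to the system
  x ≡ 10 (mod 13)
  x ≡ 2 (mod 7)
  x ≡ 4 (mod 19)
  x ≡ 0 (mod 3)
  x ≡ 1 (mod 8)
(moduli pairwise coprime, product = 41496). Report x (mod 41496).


Product of moduli M = 13 · 7 · 19 · 3 · 8 = 41496.
Merge one congruence at a time:
  Start: x ≡ 10 (mod 13).
  Combine with x ≡ 2 (mod 7); new modulus lcm = 91.
    Write x = 10 + 13·t and substitute into x ≡ 2 (mod 7): 13·t ≡ 2 − 10 = -8 (mod 7).
    Reduce coefficients mod 7: 6·t ≡ 6 (mod 7).
    The inverse of 6 mod 7 is 6 (since 6·6 = 36 = 5·7 + 1), so t ≡ 6·6 = 36 ≡ 1 (mod 7).
    Then x = 10 + 13·1 = 23, valid modulo lcm(13, 7) = 91: x ≡ 23 (mod 91).
  Combine with x ≡ 4 (mod 19); new modulus lcm = 1729.
    Write x = 23 + 91·t and substitute into x ≡ 4 (mod 19): 91·t ≡ 4 − 23 = -19 (mod 19).
    Reduce coefficients mod 19: 15·t ≡ 0 (mod 19).
    The inverse of 15 mod 19 is 14 (since 15·14 = 210 = 11·19 + 1), so t ≡ 14·0 = 0 ≡ 0 (mod 19).
    Then x = 23 + 91·0 = 23, valid modulo lcm(91, 19) = 1729: x ≡ 23 (mod 1729).
  Combine with x ≡ 0 (mod 3); new modulus lcm = 5187.
    Write x = 23 + 1729·t and substitute into x ≡ 0 (mod 3): 1729·t ≡ 0 − 23 = -23 (mod 3).
    Reduce coefficients mod 3: 1·t ≡ 1 (mod 3).
    So t ≡ 1 (mod 3).
    Then x = 23 + 1729·1 = 1752, valid modulo lcm(1729, 3) = 5187: x ≡ 1752 (mod 5187).
  Combine with x ≡ 1 (mod 8); new modulus lcm = 41496.
    Write x = 1752 + 5187·t and substitute into x ≡ 1 (mod 8): 5187·t ≡ 1 − 1752 = -1751 (mod 8).
    Reduce coefficients mod 8: 3·t ≡ 1 (mod 8).
    The inverse of 3 mod 8 is 3 (since 3·3 = 9 = 1·8 + 1), so t ≡ 3·1 = 3 ≡ 3 (mod 8).
    Then x = 1752 + 5187·3 = 17313, valid modulo lcm(5187, 8) = 41496: x ≡ 17313 (mod 41496).
Verify against each original: 17313 mod 13 = 10, 17313 mod 7 = 2, 17313 mod 19 = 4, 17313 mod 3 = 0, 17313 mod 8 = 1.

x ≡ 17313 (mod 41496).


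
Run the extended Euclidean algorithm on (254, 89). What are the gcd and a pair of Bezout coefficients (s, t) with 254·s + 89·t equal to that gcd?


Euclidean algorithm on (254, 89) — divide until remainder is 0:
  254 = 2 · 89 + 76
  89 = 1 · 76 + 13
  76 = 5 · 13 + 11
  13 = 1 · 11 + 2
  11 = 5 · 2 + 1
  2 = 2 · 1 + 0
gcd(254, 89) = 1.
Track Bezout coefficients alongside the remainders: start with r₀ = 254 = a·1 + b·0 (s = 1, t = 0) and r₁ = 89 = a·0 + b·1 (s = 0, t = 1); each new remainder r_{k+1} = r_{k-1} − q_k·r_k inherits s_{k+1} = s_{k-1} − q_k·s_k, t_{k+1} = t_{k-1} − q_k·t_k, so r_k = a·s_k + b·t_k at every step:
  q = 2: r = 76, s = 1 − 2·0 = 1, t = 0 − 2·1 = -2  (check: 254·1 + 89·(-2) = 76)
  q = 1: r = 13, s = 0 − 1·1 = -1, t = 1 − 1·(-2) = 3  (check: 254·(-1) + 89·3 = 13)
  q = 5: r = 11, s = 1 − 5·(-1) = 6, t = -2 − 5·3 = -17  (check: 254·6 + 89·(-17) = 11)
  q = 1: r = 2, s = -1 − 1·6 = -7, t = 3 − 1·(-17) = 20  (check: 254·(-7) + 89·20 = 2)
  q = 5: r = 1, s = 6 − 5·(-7) = 41, t = -17 − 5·20 = -117  (check: 254·41 + 89·(-117) = 1)
The row with r = 1 (the gcd) gives the Bezout coefficients s = 41, t = -117.
Result: 254 · (41) + 89 · (-117) = 1.

gcd(254, 89) = 1; s = 41, t = -117 (check: 254·41 + 89·(-117) = 1).


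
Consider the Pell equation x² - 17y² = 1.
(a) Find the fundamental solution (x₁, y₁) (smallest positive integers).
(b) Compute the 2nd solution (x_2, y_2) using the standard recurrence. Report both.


Step 1: Find the fundamental solution (x₁, y₁) of x² - 17y² = 1.
  Expand √17 as a continued fraction. a₀ = ⌊√17⌋ = 4; iterate m_{k+1} = d_k·a_k − m_k, d_{k+1} = (17 − m_{k+1}²)/d_k, a_{k+1} = ⌊(a₀ + m_{k+1})/d_{k+1}⌋ (starting m₀ = 0, d₀ = 1), with convergents p_k = a_k·p_{k-1} + p_{k-2}, q_k = a_k·q_{k-1} + q_{k-2} (p₋₁ = 1, q₋₁ = 0):
  k = 0: a₀ = 4; p₀/q₀ = 4/1; p₀² − 17·q₀² = 16 − 17 = -1.
  k = 1: m = 4, d = 1, a = ⌊(4 + 4)/1⌋ = 8; p/q = (8·4 + 1)/(8·1 + 0) = 33/8; p² − 17·q² = 1089 − 1088 = 1.
  The first convergent with p² − 17·q² = 1 gives the fundamental solution (x₁, y₁) = (33, 8).
Step 2: Apply the recurrence (x_{n+1}, y_{n+1}) = (x₁x_n + 17y₁y_n, x₁y_n + y₁x_n) repeatedly.
  From (x_1, y_1) = (33, 8): x_2 = 33·33 + 17·8·8 = 2177; y_2 = 33·8 + 8·33 = 528.
Step 3: Verify x_2² - 17·y_2² = 4739329 - 4739328 = 1 (should be 1). ✓

(x_1, y_1) = (33, 8); (x_2, y_2) = (2177, 528).


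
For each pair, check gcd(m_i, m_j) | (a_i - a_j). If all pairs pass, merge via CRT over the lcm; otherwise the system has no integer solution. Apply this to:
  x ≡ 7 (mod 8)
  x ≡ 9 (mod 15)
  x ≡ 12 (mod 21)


Moduli 8, 15, 21 are not pairwise coprime, so CRT works modulo lcm(m_i) when all pairwise compatibility conditions hold.
Pairwise compatibility: gcd(m_i, m_j) must divide a_i - a_j for every pair.
Merge one congruence at a time:
  Start: x ≡ 7 (mod 8).
  Combine with x ≡ 9 (mod 15): gcd(8, 15) = 1; 9 - 7 = 2, which IS divisible by 1, so compatible.
    Write x = 7 + 8·t and substitute into x ≡ 9 (mod 15): 8·t ≡ 9 − 7 = 2 (mod 15).
    The inverse of 8 mod 15 is 2 (since 8·2 = 16 = 1·15 + 1), so t ≡ 2·2 = 4 ≡ 4 (mod 15).
    Then x = 7 + 8·4 = 39, valid modulo lcm(8, 15) = 120: x ≡ 39 (mod 120).
  Combine with x ≡ 12 (mod 21): gcd(120, 21) = 3; 12 - 39 = -27, which IS divisible by 3, so compatible.
    Write x = 39 + 120·t and substitute into x ≡ 12 (mod 21): 120·t ≡ 12 − 39 = -27 (mod 21).
    Divide the congruence (and modulus) by g = 3: 40·t ≡ -9 (mod 7).
    Reduce coefficients mod 7: 5·t ≡ 5 (mod 7).
    The inverse of 5 mod 7 is 3 (since 5·3 = 15 = 2·7 + 1), so t ≡ 3·5 = 15 ≡ 1 (mod 7).
    Then x = 39 + 120·1 = 159, valid modulo lcm(120, 21) = 840: x ≡ 159 (mod 840).
Verify: 159 mod 8 = 7, 159 mod 15 = 9, 159 mod 21 = 12.

x ≡ 159 (mod 840).


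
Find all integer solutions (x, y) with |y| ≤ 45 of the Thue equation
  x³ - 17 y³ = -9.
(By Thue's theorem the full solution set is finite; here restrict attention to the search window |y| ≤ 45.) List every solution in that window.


The equation is x³ - 17y³ = -9. For fixed y, x³ = 17·y³ − 9, so a solution requires the RHS to be a perfect cube.
Strategy: iterate y from -45 to 45, compute RHS = 17·y³ − 9, and check whether it is a (positive or negative) perfect cube.
Check small values of y:
  y = 0: RHS = -9 is not a perfect cube.
  y = 1: RHS = 8 = (2)³ ⇒ x = 2 works.
  y = -1: RHS = -26 is not a perfect cube.
  y = 2: RHS = 127 is not a perfect cube.
  y = -2: RHS = -145 is not a perfect cube.
  y = 3: RHS = 450 is not a perfect cube.
  y = -3: RHS = -468 is not a perfect cube.
Continuing the search up to |y| = 45 finds no further solutions beyond those listed.
Collected solutions: (2, 1).

Solutions (with |y| ≤ 45): (2, 1).


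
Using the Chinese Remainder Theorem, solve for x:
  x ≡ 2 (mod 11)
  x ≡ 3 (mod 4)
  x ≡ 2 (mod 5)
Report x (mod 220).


Moduli 11, 4, 5 are pairwise coprime; by CRT there is a unique solution modulo M = 11 · 4 · 5 = 220.
Solve pairwise, accumulating the modulus:
  Start with x ≡ 2 (mod 11).
  Combine with x ≡ 3 (mod 4): since gcd(11, 4) = 1, we get a unique residue mod 44.
    Write x = 2 + 11·t and substitute into x ≡ 3 (mod 4): 11·t ≡ 3 − 2 = 1 (mod 4).
    Reduce coefficients mod 4: 3·t ≡ 1 (mod 4).
    The inverse of 3 mod 4 is 3 (since 3·3 = 9 = 2·4 + 1), so t ≡ 3·1 = 3 ≡ 3 (mod 4).
    Then x = 2 + 11·3 = 35, valid modulo lcm(11, 4) = 44: x ≡ 35 (mod 44).
  Combine with x ≡ 2 (mod 5): since gcd(44, 5) = 1, we get a unique residue mod 220.
    Write x = 35 + 44·t and substitute into x ≡ 2 (mod 5): 44·t ≡ 2 − 35 = -33 (mod 5).
    Reduce coefficients mod 5: 4·t ≡ 2 (mod 5).
    The inverse of 4 mod 5 is 4 (since 4·4 = 16 = 3·5 + 1), so t ≡ 4·2 = 8 ≡ 3 (mod 5).
    Then x = 35 + 44·3 = 167, valid modulo lcm(44, 5) = 220: x ≡ 167 (mod 220).
Verify: 167 mod 11 = 2 ✓, 167 mod 4 = 3 ✓, 167 mod 5 = 2 ✓.

x ≡ 167 (mod 220).


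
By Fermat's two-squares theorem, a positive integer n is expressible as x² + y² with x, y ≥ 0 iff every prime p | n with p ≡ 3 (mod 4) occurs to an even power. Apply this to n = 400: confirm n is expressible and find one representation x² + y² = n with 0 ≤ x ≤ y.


Step 1: Factor n = 400 = 2^4 · 5^2.
Step 2: Check the mod-4 condition on each prime factor: 2 = 2 (special); 5 ≡ 1 (mod 4), exponent 2.
All primes ≡ 3 (mod 4) appear to even exponent (or don't appear), so by the two-squares theorem n IS expressible as a sum of two squares.
Step 3: Build a representation. Group n = k² · m with k = 4 and m = 5 · 5 = 25 (a product of primes ≡ 1 (mod 4)); a representation of m scales to one of n via (k·x)² + (k·y)² = k²(x² + y²). Each prime p ≡ 1 (mod 4) is itself a sum of two squares; find a² by testing p − a² for a perfect square:
  5: 5 − 1² = 4 = 2² ⇒ 5 = 1² + 2².
  Combine using the Brahmagupta–Fibonacci identity (a² + b²)(c² + d²) = (ac − bd)² + (ad + bc)² = (ac + bd)² + (ad − bc)²:
  5 · 5 = 25: from (1² + 2²)(1² + 2²), take (1·1 − 2·2, 1·2 + 2·1) = (1 − 4, 2 + 2) = (-3, 4); dropping signs (only squares matter) gives (3, 4); check 3² + 4² = 9 + 16 = 25 ✓.
  Scale by k = 4: (4·3, 4·4) = (12, 16).
Step 4: Order so x ≤ y and verify: 12² + 16² = 144 + 256 = 400 = n. ✓

n = 400 = 12² + 16² (one valid representation with x ≤ y).


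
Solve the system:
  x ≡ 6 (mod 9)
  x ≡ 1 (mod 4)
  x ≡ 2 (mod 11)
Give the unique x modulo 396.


Moduli 9, 4, 11 are pairwise coprime; by CRT there is a unique solution modulo M = 9 · 4 · 11 = 396.
Solve pairwise, accumulating the modulus:
  Start with x ≡ 6 (mod 9).
  Combine with x ≡ 1 (mod 4): since gcd(9, 4) = 1, we get a unique residue mod 36.
    Write x = 6 + 9·t and substitute into x ≡ 1 (mod 4): 9·t ≡ 1 − 6 = -5 (mod 4).
    Reduce coefficients mod 4: 1·t ≡ 3 (mod 4).
    So t ≡ 3 (mod 4).
    Then x = 6 + 9·3 = 33, valid modulo lcm(9, 4) = 36: x ≡ 33 (mod 36).
  Combine with x ≡ 2 (mod 11): since gcd(36, 11) = 1, we get a unique residue mod 396.
    Write x = 33 + 36·t and substitute into x ≡ 2 (mod 11): 36·t ≡ 2 − 33 = -31 (mod 11).
    Reduce coefficients mod 11: 3·t ≡ 2 (mod 11).
    The inverse of 3 mod 11 is 4 (since 3·4 = 12 = 1·11 + 1), so t ≡ 4·2 = 8 ≡ 8 (mod 11).
    Then x = 33 + 36·8 = 321, valid modulo lcm(36, 11) = 396: x ≡ 321 (mod 396).
Verify: 321 mod 9 = 6 ✓, 321 mod 4 = 1 ✓, 321 mod 11 = 2 ✓.

x ≡ 321 (mod 396).


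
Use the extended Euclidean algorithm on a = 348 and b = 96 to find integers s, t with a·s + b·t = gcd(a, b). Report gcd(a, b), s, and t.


Euclidean algorithm on (348, 96) — divide until remainder is 0:
  348 = 3 · 96 + 60
  96 = 1 · 60 + 36
  60 = 1 · 36 + 24
  36 = 1 · 24 + 12
  24 = 2 · 12 + 0
gcd(348, 96) = 12.
Track Bezout coefficients alongside the remainders: start with r₀ = 348 = a·1 + b·0 (s = 1, t = 0) and r₁ = 96 = a·0 + b·1 (s = 0, t = 1); each new remainder r_{k+1} = r_{k-1} − q_k·r_k inherits s_{k+1} = s_{k-1} − q_k·s_k, t_{k+1} = t_{k-1} − q_k·t_k, so r_k = a·s_k + b·t_k at every step:
  q = 3: r = 60, s = 1 − 3·0 = 1, t = 0 − 3·1 = -3  (check: 348·1 + 96·(-3) = 60)
  q = 1: r = 36, s = 0 − 1·1 = -1, t = 1 − 1·(-3) = 4  (check: 348·(-1) + 96·4 = 36)
  q = 1: r = 24, s = 1 − 1·(-1) = 2, t = -3 − 1·4 = -7  (check: 348·2 + 96·(-7) = 24)
  q = 1: r = 12, s = -1 − 1·2 = -3, t = 4 − 1·(-7) = 11  (check: 348·(-3) + 96·11 = 12)
The row with r = 12 (the gcd) gives the Bezout coefficients s = -3, t = 11.
Result: 348 · (-3) + 96 · (11) = 12.

gcd(348, 96) = 12; s = -3, t = 11 (check: 348·(-3) + 96·11 = 12).


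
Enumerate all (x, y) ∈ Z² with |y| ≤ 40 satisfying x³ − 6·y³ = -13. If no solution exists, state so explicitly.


The equation is x³ - 6y³ = -13. For fixed y, x³ = 6·y³ − 13, so a solution requires the RHS to be a perfect cube.
Strategy: iterate y from -40 to 40, compute RHS = 6·y³ − 13, and check whether it is a (positive or negative) perfect cube.
Check small values of y:
  y = 0: RHS = -13 is not a perfect cube.
  y = 1: RHS = -7 is not a perfect cube.
  y = -1: RHS = -19 is not a perfect cube.
  y = 2: RHS = 35 is not a perfect cube.
  y = -2: RHS = -61 is not a perfect cube.
  y = 3: RHS = 149 is not a perfect cube.
  y = -3: RHS = -175 is not a perfect cube.
Continuing the search up to |y| = 40 finds no solutions either.
No (x, y) in the scanned range satisfies the equation.

No integer solutions with |y| ≤ 40.


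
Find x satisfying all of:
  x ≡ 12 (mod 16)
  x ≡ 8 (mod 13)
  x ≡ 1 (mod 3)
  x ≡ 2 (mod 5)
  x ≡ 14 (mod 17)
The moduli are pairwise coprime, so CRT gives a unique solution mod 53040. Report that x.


Product of moduli M = 16 · 13 · 3 · 5 · 17 = 53040.
Merge one congruence at a time:
  Start: x ≡ 12 (mod 16).
  Combine with x ≡ 8 (mod 13); new modulus lcm = 208.
    Write x = 12 + 16·t and substitute into x ≡ 8 (mod 13): 16·t ≡ 8 − 12 = -4 (mod 13).
    Reduce coefficients mod 13: 3·t ≡ 9 (mod 13).
    The inverse of 3 mod 13 is 9 (since 3·9 = 27 = 2·13 + 1), so t ≡ 9·9 = 81 ≡ 3 (mod 13).
    Then x = 12 + 16·3 = 60, valid modulo lcm(16, 13) = 208: x ≡ 60 (mod 208).
  Combine with x ≡ 1 (mod 3); new modulus lcm = 624.
    Write x = 60 + 208·t and substitute into x ≡ 1 (mod 3): 208·t ≡ 1 − 60 = -59 (mod 3).
    Reduce coefficients mod 3: 1·t ≡ 1 (mod 3).
    So t ≡ 1 (mod 3).
    Then x = 60 + 208·1 = 268, valid modulo lcm(208, 3) = 624: x ≡ 268 (mod 624).
  Combine with x ≡ 2 (mod 5); new modulus lcm = 3120.
    Write x = 268 + 624·t and substitute into x ≡ 2 (mod 5): 624·t ≡ 2 − 268 = -266 (mod 5).
    Reduce coefficients mod 5: 4·t ≡ 4 (mod 5).
    The inverse of 4 mod 5 is 4 (since 4·4 = 16 = 3·5 + 1), so t ≡ 4·4 = 16 ≡ 1 (mod 5).
    Then x = 268 + 624·1 = 892, valid modulo lcm(624, 5) = 3120: x ≡ 892 (mod 3120).
  Combine with x ≡ 14 (mod 17); new modulus lcm = 53040.
    Write x = 892 + 3120·t and substitute into x ≡ 14 (mod 17): 3120·t ≡ 14 − 892 = -878 (mod 17).
    Reduce coefficients mod 17: 9·t ≡ 6 (mod 17).
    The inverse of 9 mod 17 is 2 (since 9·2 = 18 = 1·17 + 1), so t ≡ 2·6 = 12 ≡ 12 (mod 17).
    Then x = 892 + 3120·12 = 38332, valid modulo lcm(3120, 17) = 53040: x ≡ 38332 (mod 53040).
Verify against each original: 38332 mod 16 = 12, 38332 mod 13 = 8, 38332 mod 3 = 1, 38332 mod 5 = 2, 38332 mod 17 = 14.

x ≡ 38332 (mod 53040).


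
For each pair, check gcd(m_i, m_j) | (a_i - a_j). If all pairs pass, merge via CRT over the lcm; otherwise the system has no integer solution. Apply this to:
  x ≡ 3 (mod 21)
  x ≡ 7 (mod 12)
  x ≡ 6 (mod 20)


Moduli 21, 12, 20 are not pairwise coprime, so CRT works modulo lcm(m_i) when all pairwise compatibility conditions hold.
Pairwise compatibility: gcd(m_i, m_j) must divide a_i - a_j for every pair.
Merge one congruence at a time:
  Start: x ≡ 3 (mod 21).
  Combine with x ≡ 7 (mod 12): gcd(21, 12) = 3, and 7 - 3 = 4 is NOT divisible by 3.
    ⇒ system is inconsistent (no integer solution).

No solution (the system is inconsistent).


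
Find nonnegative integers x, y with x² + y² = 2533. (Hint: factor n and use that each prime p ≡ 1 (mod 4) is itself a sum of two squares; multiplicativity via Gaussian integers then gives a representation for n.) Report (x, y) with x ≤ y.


Step 1: Factor n = 2533 = 17 · 149.
Step 2: Check the mod-4 condition on each prime factor: 17 ≡ 1 (mod 4), exponent 1; 149 ≡ 1 (mod 4), exponent 1.
All primes ≡ 3 (mod 4) appear to even exponent (or don't appear), so by the two-squares theorem n IS expressible as a sum of two squares.
Step 3: Build a representation. Here n = 17 · 149 is a product of primes ≡ 1 (mod 4). Each prime p ≡ 1 (mod 4) is itself a sum of two squares; find a² by testing p − a² for a perfect square:
  17: 17 − 1² = 16 = 4² ⇒ 17 = 1² + 4².
  149: 149 − 1² = 148, 149 − 2² = 145, 149 − 3² = 140, 149 − 4² = 133, 149 − 5² = 124, 149 − 6² = 113, 149 − 7² = 100 = 10² ⇒ 149 = 7² + 10².
  Combine using the Brahmagupta–Fibonacci identity (a² + b²)(c² + d²) = (ac − bd)² + (ad + bc)² = (ac + bd)² + (ad − bc)²:
  17 · 149 = 2533: from (1² + 4²)(7² + 10²), take (1·7 − 4·10, 1·10 + 4·7) = (7 − 40, 10 + 28) = (-33, 38); dropping signs (only squares matter) gives (33, 38); check 33² + 38² = 1089 + 1444 = 2533 ✓.
Step 4: Order so x ≤ y and verify: 33² + 38² = 1089 + 1444 = 2533 = n. ✓

n = 2533 = 33² + 38² (one valid representation with x ≤ y).


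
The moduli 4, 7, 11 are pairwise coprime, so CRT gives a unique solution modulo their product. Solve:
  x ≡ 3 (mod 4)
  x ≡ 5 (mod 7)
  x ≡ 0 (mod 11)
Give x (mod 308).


Moduli 4, 7, 11 are pairwise coprime; by CRT there is a unique solution modulo M = 4 · 7 · 11 = 308.
Solve pairwise, accumulating the modulus:
  Start with x ≡ 3 (mod 4).
  Combine with x ≡ 5 (mod 7): since gcd(4, 7) = 1, we get a unique residue mod 28.
    Write x = 3 + 4·t and substitute into x ≡ 5 (mod 7): 4·t ≡ 5 − 3 = 2 (mod 7).
    The inverse of 4 mod 7 is 2 (since 4·2 = 8 = 1·7 + 1), so t ≡ 2·2 = 4 ≡ 4 (mod 7).
    Then x = 3 + 4·4 = 19, valid modulo lcm(4, 7) = 28: x ≡ 19 (mod 28).
  Combine with x ≡ 0 (mod 11): since gcd(28, 11) = 1, we get a unique residue mod 308.
    Write x = 19 + 28·t and substitute into x ≡ 0 (mod 11): 28·t ≡ 0 − 19 = -19 (mod 11).
    Reduce coefficients mod 11: 6·t ≡ 3 (mod 11).
    The inverse of 6 mod 11 is 2 (since 6·2 = 12 = 1·11 + 1), so t ≡ 2·3 = 6 ≡ 6 (mod 11).
    Then x = 19 + 28·6 = 187, valid modulo lcm(28, 11) = 308: x ≡ 187 (mod 308).
Verify: 187 mod 4 = 3 ✓, 187 mod 7 = 5 ✓, 187 mod 11 = 0 ✓.

x ≡ 187 (mod 308).


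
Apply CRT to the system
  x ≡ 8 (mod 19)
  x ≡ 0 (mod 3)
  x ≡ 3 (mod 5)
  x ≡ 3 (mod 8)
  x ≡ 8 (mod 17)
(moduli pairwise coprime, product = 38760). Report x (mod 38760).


Product of moduli M = 19 · 3 · 5 · 8 · 17 = 38760.
Merge one congruence at a time:
  Start: x ≡ 8 (mod 19).
  Combine with x ≡ 0 (mod 3); new modulus lcm = 57.
    Write x = 8 + 19·t and substitute into x ≡ 0 (mod 3): 19·t ≡ 0 − 8 = -8 (mod 3).
    Reduce coefficients mod 3: 1·t ≡ 1 (mod 3).
    So t ≡ 1 (mod 3).
    Then x = 8 + 19·1 = 27, valid modulo lcm(19, 3) = 57: x ≡ 27 (mod 57).
  Combine with x ≡ 3 (mod 5); new modulus lcm = 285.
    Write x = 27 + 57·t and substitute into x ≡ 3 (mod 5): 57·t ≡ 3 − 27 = -24 (mod 5).
    Reduce coefficients mod 5: 2·t ≡ 1 (mod 5).
    The inverse of 2 mod 5 is 3 (since 2·3 = 6 = 1·5 + 1), so t ≡ 3·1 = 3 ≡ 3 (mod 5).
    Then x = 27 + 57·3 = 198, valid modulo lcm(57, 5) = 285: x ≡ 198 (mod 285).
  Combine with x ≡ 3 (mod 8); new modulus lcm = 2280.
    Write x = 198 + 285·t and substitute into x ≡ 3 (mod 8): 285·t ≡ 3 − 198 = -195 (mod 8).
    Reduce coefficients mod 8: 5·t ≡ 5 (mod 8).
    The inverse of 5 mod 8 is 5 (since 5·5 = 25 = 3·8 + 1), so t ≡ 5·5 = 25 ≡ 1 (mod 8).
    Then x = 198 + 285·1 = 483, valid modulo lcm(285, 8) = 2280: x ≡ 483 (mod 2280).
  Combine with x ≡ 8 (mod 17); new modulus lcm = 38760.
    Write x = 483 + 2280·t and substitute into x ≡ 8 (mod 17): 2280·t ≡ 8 − 483 = -475 (mod 17).
    Reduce coefficients mod 17: 2·t ≡ 1 (mod 17).
    The inverse of 2 mod 17 is 9 (since 2·9 = 18 = 1·17 + 1), so t ≡ 9·1 = 9 ≡ 9 (mod 17).
    Then x = 483 + 2280·9 = 21003, valid modulo lcm(2280, 17) = 38760: x ≡ 21003 (mod 38760).
Verify against each original: 21003 mod 19 = 8, 21003 mod 3 = 0, 21003 mod 5 = 3, 21003 mod 8 = 3, 21003 mod 17 = 8.

x ≡ 21003 (mod 38760).


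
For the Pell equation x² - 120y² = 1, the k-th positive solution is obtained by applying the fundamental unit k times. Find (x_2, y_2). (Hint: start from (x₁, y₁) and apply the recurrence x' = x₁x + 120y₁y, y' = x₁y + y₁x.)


Step 1: Find the fundamental solution (x₁, y₁) of x² - 120y² = 1.
  Expand √120 as a continued fraction. a₀ = ⌊√120⌋ = 10; iterate m_{k+1} = d_k·a_k − m_k, d_{k+1} = (120 − m_{k+1}²)/d_k, a_{k+1} = ⌊(a₀ + m_{k+1})/d_{k+1}⌋ (starting m₀ = 0, d₀ = 1), with convergents p_k = a_k·p_{k-1} + p_{k-2}, q_k = a_k·q_{k-1} + q_{k-2} (p₋₁ = 1, q₋₁ = 0):
  k = 0: a₀ = 10; p₀/q₀ = 10/1; p₀² − 120·q₀² = 100 − 120 = -20.
  k = 1: m = 10, d = 20, a = ⌊(10 + 10)/20⌋ = 1; p/q = (1·10 + 1)/(1·1 + 0) = 11/1; p² − 120·q² = 121 − 120 = 1.
  The first convergent with p² − 120·q² = 1 gives the fundamental solution (x₁, y₁) = (11, 1).
Step 2: Apply the recurrence (x_{n+1}, y_{n+1}) = (x₁x_n + 120y₁y_n, x₁y_n + y₁x_n) repeatedly.
  From (x_1, y_1) = (11, 1): x_2 = 11·11 + 120·1·1 = 241; y_2 = 11·1 + 1·11 = 22.
Step 3: Verify x_2² - 120·y_2² = 58081 - 58080 = 1 (should be 1). ✓

(x_1, y_1) = (11, 1); (x_2, y_2) = (241, 22).


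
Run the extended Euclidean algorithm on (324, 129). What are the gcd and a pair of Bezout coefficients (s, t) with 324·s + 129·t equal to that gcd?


Euclidean algorithm on (324, 129) — divide until remainder is 0:
  324 = 2 · 129 + 66
  129 = 1 · 66 + 63
  66 = 1 · 63 + 3
  63 = 21 · 3 + 0
gcd(324, 129) = 3.
Track Bezout coefficients alongside the remainders: start with r₀ = 324 = a·1 + b·0 (s = 1, t = 0) and r₁ = 129 = a·0 + b·1 (s = 0, t = 1); each new remainder r_{k+1} = r_{k-1} − q_k·r_k inherits s_{k+1} = s_{k-1} − q_k·s_k, t_{k+1} = t_{k-1} − q_k·t_k, so r_k = a·s_k + b·t_k at every step:
  q = 2: r = 66, s = 1 − 2·0 = 1, t = 0 − 2·1 = -2  (check: 324·1 + 129·(-2) = 66)
  q = 1: r = 63, s = 0 − 1·1 = -1, t = 1 − 1·(-2) = 3  (check: 324·(-1) + 129·3 = 63)
  q = 1: r = 3, s = 1 − 1·(-1) = 2, t = -2 − 1·3 = -5  (check: 324·2 + 129·(-5) = 3)
The row with r = 3 (the gcd) gives the Bezout coefficients s = 2, t = -5.
Result: 324 · (2) + 129 · (-5) = 3.

gcd(324, 129) = 3; s = 2, t = -5 (check: 324·2 + 129·(-5) = 3).


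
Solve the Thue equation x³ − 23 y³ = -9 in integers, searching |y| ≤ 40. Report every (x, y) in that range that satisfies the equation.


The equation is x³ - 23y³ = -9. For fixed y, x³ = 23·y³ − 9, so a solution requires the RHS to be a perfect cube.
Strategy: iterate y from -40 to 40, compute RHS = 23·y³ − 9, and check whether it is a (positive or negative) perfect cube.
Check small values of y:
  y = 0: RHS = -9 is not a perfect cube.
  y = 1: RHS = 14 is not a perfect cube.
  y = -1: RHS = -32 is not a perfect cube.
  y = 2: RHS = 175 is not a perfect cube.
  y = -2: RHS = -193 is not a perfect cube.
  y = 3: RHS = 612 is not a perfect cube.
  y = -3: RHS = -630 is not a perfect cube.
Continuing the search up to |y| = 40 finds no solutions either.
No (x, y) in the scanned range satisfies the equation.

No integer solutions with |y| ≤ 40.


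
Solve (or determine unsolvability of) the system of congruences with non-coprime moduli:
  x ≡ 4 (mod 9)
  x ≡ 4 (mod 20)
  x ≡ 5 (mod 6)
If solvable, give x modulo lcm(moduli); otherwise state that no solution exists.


Moduli 9, 20, 6 are not pairwise coprime, so CRT works modulo lcm(m_i) when all pairwise compatibility conditions hold.
Pairwise compatibility: gcd(m_i, m_j) must divide a_i - a_j for every pair.
Merge one congruence at a time:
  Start: x ≡ 4 (mod 9).
  Combine with x ≡ 4 (mod 20): gcd(9, 20) = 1; 4 - 4 = 0, which IS divisible by 1, so compatible.
    Write x = 4 + 9·t and substitute into x ≡ 4 (mod 20): 9·t ≡ 4 − 4 = 0 (mod 20).
    The inverse of 9 mod 20 is 9 (since 9·9 = 81 = 4·20 + 1), so t ≡ 9·0 = 0 ≡ 0 (mod 20).
    Then x = 4 + 9·0 = 4, valid modulo lcm(9, 20) = 180: x ≡ 4 (mod 180).
  Combine with x ≡ 5 (mod 6): gcd(180, 6) = 6, and 5 - 4 = 1 is NOT divisible by 6.
    ⇒ system is inconsistent (no integer solution).

No solution (the system is inconsistent).


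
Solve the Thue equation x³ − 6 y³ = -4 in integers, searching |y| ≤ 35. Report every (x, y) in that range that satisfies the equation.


The equation is x³ - 6y³ = -4. For fixed y, x³ = 6·y³ − 4, so a solution requires the RHS to be a perfect cube.
Strategy: iterate y from -35 to 35, compute RHS = 6·y³ − 4, and check whether it is a (positive or negative) perfect cube.
Check small values of y:
  y = 0: RHS = -4 is not a perfect cube.
  y = 1: RHS = 2 is not a perfect cube.
  y = -1: RHS = -10 is not a perfect cube.
  y = 2: RHS = 44 is not a perfect cube.
  y = -2: RHS = -52 is not a perfect cube.
  y = 3: RHS = 158 is not a perfect cube.
  y = -3: RHS = -166 is not a perfect cube.
Continuing the search up to |y| = 35 finds no solutions either.
No (x, y) in the scanned range satisfies the equation.

No integer solutions with |y| ≤ 35.


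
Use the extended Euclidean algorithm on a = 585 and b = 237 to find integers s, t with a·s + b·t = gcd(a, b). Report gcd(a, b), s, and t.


Euclidean algorithm on (585, 237) — divide until remainder is 0:
  585 = 2 · 237 + 111
  237 = 2 · 111 + 15
  111 = 7 · 15 + 6
  15 = 2 · 6 + 3
  6 = 2 · 3 + 0
gcd(585, 237) = 3.
Track Bezout coefficients alongside the remainders: start with r₀ = 585 = a·1 + b·0 (s = 1, t = 0) and r₁ = 237 = a·0 + b·1 (s = 0, t = 1); each new remainder r_{k+1} = r_{k-1} − q_k·r_k inherits s_{k+1} = s_{k-1} − q_k·s_k, t_{k+1} = t_{k-1} − q_k·t_k, so r_k = a·s_k + b·t_k at every step:
  q = 2: r = 111, s = 1 − 2·0 = 1, t = 0 − 2·1 = -2  (check: 585·1 + 237·(-2) = 111)
  q = 2: r = 15, s = 0 − 2·1 = -2, t = 1 − 2·(-2) = 5  (check: 585·(-2) + 237·5 = 15)
  q = 7: r = 6, s = 1 − 7·(-2) = 15, t = -2 − 7·5 = -37  (check: 585·15 + 237·(-37) = 6)
  q = 2: r = 3, s = -2 − 2·15 = -32, t = 5 − 2·(-37) = 79  (check: 585·(-32) + 237·79 = 3)
The row with r = 3 (the gcd) gives the Bezout coefficients s = -32, t = 79.
Result: 585 · (-32) + 237 · (79) = 3.

gcd(585, 237) = 3; s = -32, t = 79 (check: 585·(-32) + 237·79 = 3).
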